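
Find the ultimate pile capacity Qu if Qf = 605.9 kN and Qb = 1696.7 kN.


Result: 2302.6 kN

Derivation:
Using Qu = Qf + Qb
Qu = 605.9 + 1696.7
Qu = 2302.6 kN


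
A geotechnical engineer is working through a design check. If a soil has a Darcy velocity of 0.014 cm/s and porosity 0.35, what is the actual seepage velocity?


Result: 0.04 cm/s

Derivation:
Using v_s = v_d / n
v_s = 0.014 / 0.35
v_s = 0.04 cm/s


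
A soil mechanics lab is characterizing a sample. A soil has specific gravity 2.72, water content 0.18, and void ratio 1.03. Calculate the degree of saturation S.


Using S = Gs * w / e
S = 2.72 * 0.18 / 1.03
S = 0.4753


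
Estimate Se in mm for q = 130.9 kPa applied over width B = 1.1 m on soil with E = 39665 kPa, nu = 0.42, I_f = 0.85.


Using Se = q * B * (1 - nu^2) * I_f / E
1 - nu^2 = 1 - 0.42^2 = 0.8236
Se = 130.9 * 1.1 * 0.8236 * 0.85 / 39665
Se = 0.002541 m
Convert to mm: Se = 0.002541 * 1000 = 2.541 mm


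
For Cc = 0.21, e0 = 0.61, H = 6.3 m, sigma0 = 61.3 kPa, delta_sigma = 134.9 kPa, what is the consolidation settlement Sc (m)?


Using Sc = Cc * H / (1 + e0) * log10((sigma0 + delta_sigma) / sigma0)
Stress ratio = (61.3 + 134.9) / 61.3 = 3.20065
log10(3.20065) = 0.505239
Cc * H / (1 + e0) = 0.21 * 6.3 / (1 + 0.61) = 0.821739
Sc = 0.821739 * 0.505239
Sc = 0.4152 m


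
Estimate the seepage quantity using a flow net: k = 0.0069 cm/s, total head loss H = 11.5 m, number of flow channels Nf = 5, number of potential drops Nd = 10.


Convert k to m/s for unit consistency with H:
k = 0.0069 cm/s = 0.0069 / 100 m/s = 6.9e-05 m/s
Using q = k * H * Nf / Nd
Nf / Nd = 5 / 10 = 0.5
q = 6.9e-05 * 11.5 * 0.5
q = 0.0003967 m^3/s per m


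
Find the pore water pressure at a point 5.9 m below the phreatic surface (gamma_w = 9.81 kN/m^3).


Using u = gamma_w * h_w
u = 9.81 * 5.9
u = 57.88 kPa


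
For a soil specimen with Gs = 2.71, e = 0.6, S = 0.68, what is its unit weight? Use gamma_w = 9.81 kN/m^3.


Result: 19.117 kN/m^3

Derivation:
Using gamma = gamma_w * (Gs + S*e) / (1 + e)
Numerator: Gs + S*e = 2.71 + 0.68*0.6 = 3.118
Denominator: 1 + e = 1 + 0.6 = 1.6
gamma = 9.81 * 3.118 / 1.6
gamma = 19.117 kN/m^3


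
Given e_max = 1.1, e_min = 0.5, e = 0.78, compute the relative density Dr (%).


Using Dr = (e_max - e) / (e_max - e_min) * 100
e_max - e = 1.1 - 0.78 = 0.32
e_max - e_min = 1.1 - 0.5 = 0.6
Dr = 0.32 / 0.6 * 100
Dr = 53.33 %


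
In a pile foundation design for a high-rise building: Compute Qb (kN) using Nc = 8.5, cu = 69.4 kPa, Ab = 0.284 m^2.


Using Qb = Nc * cu * Ab
Qb = 8.5 * 69.4 * 0.284
Qb = 167.53 kN


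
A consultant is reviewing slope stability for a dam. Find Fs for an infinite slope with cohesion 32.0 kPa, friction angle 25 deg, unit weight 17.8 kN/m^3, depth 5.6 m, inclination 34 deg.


Result: 1.384

Derivation:
Using Fs = c / (gamma*H*sin(beta)*cos(beta)) + tan(phi)/tan(beta)
Cohesion contribution = 32.0 / (17.8*5.6*sin(34)*cos(34))
Cohesion contribution = 0.692478
Friction contribution = tan(25)/tan(34) = 0.69133
Fs = 0.692478 + 0.69133
Fs = 1.384


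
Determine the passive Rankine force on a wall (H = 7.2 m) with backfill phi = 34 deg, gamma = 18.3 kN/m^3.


Compute passive earth pressure coefficient:
Kp = tan^2(45 + phi/2) = tan^2(62.0) = 3.537132
Compute passive force:
Pp = 0.5 * Kp * gamma * H^2
Pp = 0.5 * 3.537132 * 18.3 * 7.2^2
Pp = 1677.79 kN/m


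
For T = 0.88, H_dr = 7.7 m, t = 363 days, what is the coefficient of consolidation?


Result: 0.14373 m^2/day

Derivation:
Using cv = T * H_dr^2 / t
H_dr^2 = 7.7^2 = 59.29
cv = 0.88 * 59.29 / 363
cv = 0.14373 m^2/day


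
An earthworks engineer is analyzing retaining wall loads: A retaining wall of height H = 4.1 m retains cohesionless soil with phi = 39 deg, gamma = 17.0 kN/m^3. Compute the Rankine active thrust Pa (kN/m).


Compute active earth pressure coefficient:
Ka = tan^2(45 - phi/2) = tan^2(25.5) = 0.227506
Compute active force:
Pa = 0.5 * Ka * gamma * H^2
Pa = 0.5 * 0.227506 * 17.0 * 4.1^2
Pa = 32.51 kN/m


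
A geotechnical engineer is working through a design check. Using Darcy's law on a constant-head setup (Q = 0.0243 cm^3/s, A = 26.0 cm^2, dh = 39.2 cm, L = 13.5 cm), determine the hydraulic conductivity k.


Compute hydraulic gradient:
i = dh / L = 39.2 / 13.5 = 2.9037
Then apply Darcy's law:
k = Q / (A * i)
k = 0.0243 / (26.0 * 2.9037)
k = 0.0243 / 75.4963
k = 0.000322 cm/s


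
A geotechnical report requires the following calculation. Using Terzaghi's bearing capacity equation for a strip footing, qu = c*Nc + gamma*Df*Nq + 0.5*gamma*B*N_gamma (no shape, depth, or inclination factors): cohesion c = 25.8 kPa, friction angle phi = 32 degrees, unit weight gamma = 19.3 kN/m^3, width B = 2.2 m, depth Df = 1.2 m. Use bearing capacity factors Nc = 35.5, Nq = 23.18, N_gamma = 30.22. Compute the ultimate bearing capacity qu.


Result: 2094.32 kPa

Derivation:
Compute qu = c*Nc + gamma*Df*Nq + 0.5*gamma*B*N_gamma
Term 1: 25.8 * 35.5 = 915.9
Term 2: 19.3 * 1.2 * 23.18 = 536.8488
Term 3: 0.5 * 19.3 * 2.2 * 30.22 = 641.5706
qu = 915.9 + 536.8488 + 641.5706
qu = 2094.32 kPa


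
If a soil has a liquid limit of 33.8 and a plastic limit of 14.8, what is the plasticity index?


Using PI = LL - PL
PI = 33.8 - 14.8
PI = 19.0


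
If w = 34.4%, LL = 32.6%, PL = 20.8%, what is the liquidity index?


First compute the plasticity index:
PI = LL - PL = 32.6 - 20.8 = 11.8
Then compute the liquidity index:
LI = (w - PL) / PI
LI = (34.4 - 20.8) / 11.8
LI = 1.153


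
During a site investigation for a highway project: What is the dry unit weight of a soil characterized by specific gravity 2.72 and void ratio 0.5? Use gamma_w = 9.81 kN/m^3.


Using gamma_d = Gs * gamma_w / (1 + e)
gamma_d = 2.72 * 9.81 / (1 + 0.5)
gamma_d = 2.72 * 9.81 / 1.5
gamma_d = 17.789 kN/m^3


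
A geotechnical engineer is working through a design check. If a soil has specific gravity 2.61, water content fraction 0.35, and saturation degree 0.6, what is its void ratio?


Using the relation e = Gs * w / S
e = 2.61 * 0.35 / 0.6
e = 1.5225


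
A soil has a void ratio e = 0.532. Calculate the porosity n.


Using the relation n = e / (1 + e)
n = 0.532 / (1 + 0.532)
n = 0.532 / 1.532
n = 0.3473


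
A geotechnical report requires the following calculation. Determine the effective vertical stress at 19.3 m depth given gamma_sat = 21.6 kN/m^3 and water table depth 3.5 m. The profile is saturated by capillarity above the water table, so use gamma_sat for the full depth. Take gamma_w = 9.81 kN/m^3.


Result: 261.88 kPa

Derivation:
Total stress = gamma_sat * depth
sigma = 21.6 * 19.3 = 416.88 kPa
Pore water pressure u = gamma_w * (depth - d_wt)
u = 9.81 * (19.3 - 3.5) = 154.998 kPa
Effective stress = sigma - u
sigma' = 416.88 - 154.998 = 261.88 kPa


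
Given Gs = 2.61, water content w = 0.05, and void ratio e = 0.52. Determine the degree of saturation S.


Using S = Gs * w / e
S = 2.61 * 0.05 / 0.52
S = 0.251


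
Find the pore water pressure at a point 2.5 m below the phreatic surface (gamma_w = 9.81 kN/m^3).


Using u = gamma_w * h_w
u = 9.81 * 2.5
u = 24.53 kPa


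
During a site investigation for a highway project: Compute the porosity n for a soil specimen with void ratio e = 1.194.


Using the relation n = e / (1 + e)
n = 1.194 / (1 + 1.194)
n = 1.194 / 2.194
n = 0.5442


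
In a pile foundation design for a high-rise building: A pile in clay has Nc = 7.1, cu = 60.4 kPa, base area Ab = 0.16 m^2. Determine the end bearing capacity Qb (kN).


Using Qb = Nc * cu * Ab
Qb = 7.1 * 60.4 * 0.16
Qb = 68.61 kN


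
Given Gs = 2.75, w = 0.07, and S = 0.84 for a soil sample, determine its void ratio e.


Result: 0.2292

Derivation:
Using the relation e = Gs * w / S
e = 2.75 * 0.07 / 0.84
e = 0.2292


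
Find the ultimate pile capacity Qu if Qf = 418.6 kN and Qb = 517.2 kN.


Using Qu = Qf + Qb
Qu = 418.6 + 517.2
Qu = 935.8 kN


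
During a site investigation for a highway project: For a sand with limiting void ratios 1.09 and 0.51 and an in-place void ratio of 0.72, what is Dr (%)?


Result: 63.79 %

Derivation:
Using Dr = (e_max - e) / (e_max - e_min) * 100
e_max - e = 1.09 - 0.72 = 0.37
e_max - e_min = 1.09 - 0.51 = 0.58
Dr = 0.37 / 0.58 * 100
Dr = 63.79 %


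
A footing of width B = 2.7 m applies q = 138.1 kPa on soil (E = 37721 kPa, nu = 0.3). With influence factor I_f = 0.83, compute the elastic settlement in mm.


Using Se = q * B * (1 - nu^2) * I_f / E
1 - nu^2 = 1 - 0.3^2 = 0.91
Se = 138.1 * 2.7 * 0.91 * 0.83 / 37721
Se = 0.007466 m
Convert to mm: Se = 0.007466 * 1000 = 7.466 mm


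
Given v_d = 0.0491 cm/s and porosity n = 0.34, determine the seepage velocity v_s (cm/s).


Result: 0.14441 cm/s

Derivation:
Using v_s = v_d / n
v_s = 0.0491 / 0.34
v_s = 0.14441 cm/s


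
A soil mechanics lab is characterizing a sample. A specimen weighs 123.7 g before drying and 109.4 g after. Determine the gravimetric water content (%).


Result: 13.07 %

Derivation:
Using w = (m_wet - m_dry) / m_dry * 100
m_wet - m_dry = 123.7 - 109.4 = 14.3 g
w = 14.3 / 109.4 * 100
w = 13.07 %


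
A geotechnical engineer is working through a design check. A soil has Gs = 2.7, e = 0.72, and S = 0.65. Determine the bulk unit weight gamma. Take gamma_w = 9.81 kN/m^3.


Using gamma = gamma_w * (Gs + S*e) / (1 + e)
Numerator: Gs + S*e = 2.7 + 0.65*0.72 = 3.168
Denominator: 1 + e = 1 + 0.72 = 1.72
gamma = 9.81 * 3.168 / 1.72
gamma = 18.069 kN/m^3


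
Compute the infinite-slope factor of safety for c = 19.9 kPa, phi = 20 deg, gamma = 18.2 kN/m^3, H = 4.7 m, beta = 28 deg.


Using Fs = c / (gamma*H*sin(beta)*cos(beta)) + tan(phi)/tan(beta)
Cohesion contribution = 19.9 / (18.2*4.7*sin(28)*cos(28))
Cohesion contribution = 0.561228
Friction contribution = tan(20)/tan(28) = 0.684528
Fs = 0.561228 + 0.684528
Fs = 1.246


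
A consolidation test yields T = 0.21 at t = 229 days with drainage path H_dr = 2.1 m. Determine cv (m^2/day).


Using cv = T * H_dr^2 / t
H_dr^2 = 2.1^2 = 4.41
cv = 0.21 * 4.41 / 229
cv = 0.00404 m^2/day


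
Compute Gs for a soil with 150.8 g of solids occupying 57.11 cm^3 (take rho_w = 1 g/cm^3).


Using Gs = m_s / (V_s * rho_w)
Since rho_w = 1 g/cm^3:
Gs = 150.8 / 57.11
Gs = 2.641


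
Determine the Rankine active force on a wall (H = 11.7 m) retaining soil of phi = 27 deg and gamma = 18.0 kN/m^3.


Result: 462.65 kN/m

Derivation:
Compute active earth pressure coefficient:
Ka = tan^2(45 - phi/2) = tan^2(31.5) = 0.375525
Compute active force:
Pa = 0.5 * Ka * gamma * H^2
Pa = 0.5 * 0.375525 * 18.0 * 11.7^2
Pa = 462.65 kN/m


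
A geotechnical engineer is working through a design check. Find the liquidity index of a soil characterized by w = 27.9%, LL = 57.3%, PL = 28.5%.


Result: -0.021

Derivation:
First compute the plasticity index:
PI = LL - PL = 57.3 - 28.5 = 28.8
Then compute the liquidity index:
LI = (w - PL) / PI
LI = (27.9 - 28.5) / 28.8
LI = -0.021


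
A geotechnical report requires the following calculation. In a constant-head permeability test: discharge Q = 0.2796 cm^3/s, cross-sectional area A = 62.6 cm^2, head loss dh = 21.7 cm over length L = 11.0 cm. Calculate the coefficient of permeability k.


Compute hydraulic gradient:
i = dh / L = 21.7 / 11.0 = 1.97273
Then apply Darcy's law:
k = Q / (A * i)
k = 0.2796 / (62.6 * 1.97273)
k = 0.2796 / 123.493
k = 0.002264 cm/s


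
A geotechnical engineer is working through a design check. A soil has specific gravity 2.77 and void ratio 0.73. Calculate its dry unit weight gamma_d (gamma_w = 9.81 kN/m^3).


Result: 15.707 kN/m^3

Derivation:
Using gamma_d = Gs * gamma_w / (1 + e)
gamma_d = 2.77 * 9.81 / (1 + 0.73)
gamma_d = 2.77 * 9.81 / 1.73
gamma_d = 15.707 kN/m^3


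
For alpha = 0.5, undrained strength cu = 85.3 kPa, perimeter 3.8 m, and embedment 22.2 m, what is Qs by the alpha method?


Result: 3597.95 kN

Derivation:
Using Qs = alpha * cu * perimeter * L
Qs = 0.5 * 85.3 * 3.8 * 22.2
Qs = 3597.95 kN


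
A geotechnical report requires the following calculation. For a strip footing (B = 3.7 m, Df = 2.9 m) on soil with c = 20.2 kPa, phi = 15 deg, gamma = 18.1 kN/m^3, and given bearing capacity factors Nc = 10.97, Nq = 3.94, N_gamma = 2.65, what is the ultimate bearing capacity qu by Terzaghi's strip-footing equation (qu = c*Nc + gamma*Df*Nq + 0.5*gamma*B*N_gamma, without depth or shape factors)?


Result: 517.14 kPa

Derivation:
Compute qu = c*Nc + gamma*Df*Nq + 0.5*gamma*B*N_gamma
Term 1: 20.2 * 10.97 = 221.594
Term 2: 18.1 * 2.9 * 3.94 = 206.8106
Term 3: 0.5 * 18.1 * 3.7 * 2.65 = 88.73525
qu = 221.594 + 206.8106 + 88.73525
qu = 517.14 kPa


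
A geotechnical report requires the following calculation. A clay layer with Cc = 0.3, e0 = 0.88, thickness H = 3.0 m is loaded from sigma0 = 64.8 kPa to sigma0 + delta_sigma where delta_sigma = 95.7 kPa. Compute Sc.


Result: 0.1886 m

Derivation:
Using Sc = Cc * H / (1 + e0) * log10((sigma0 + delta_sigma) / sigma0)
Stress ratio = (64.8 + 95.7) / 64.8 = 2.47685
log10(2.47685) = 0.3939
Cc * H / (1 + e0) = 0.3 * 3.0 / (1 + 0.88) = 0.478723
Sc = 0.478723 * 0.3939
Sc = 0.1886 m


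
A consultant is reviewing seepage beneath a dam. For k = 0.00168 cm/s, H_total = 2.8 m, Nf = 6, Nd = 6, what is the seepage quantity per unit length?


Convert k to m/s for unit consistency with H:
k = 0.00168 cm/s = 0.00168 / 100 m/s = 1.68e-05 m/s
Using q = k * H * Nf / Nd
Nf / Nd = 6 / 6 = 1.0
q = 1.68e-05 * 2.8 * 1.0
q = 4.704e-05 m^3/s per m


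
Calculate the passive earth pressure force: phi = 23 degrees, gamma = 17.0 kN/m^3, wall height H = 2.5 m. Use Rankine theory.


Compute passive earth pressure coefficient:
Kp = tan^2(45 + phi/2) = tan^2(56.5) = 2.282623
Compute passive force:
Pp = 0.5 * Kp * gamma * H^2
Pp = 0.5 * 2.282623 * 17.0 * 2.5^2
Pp = 121.26 kN/m


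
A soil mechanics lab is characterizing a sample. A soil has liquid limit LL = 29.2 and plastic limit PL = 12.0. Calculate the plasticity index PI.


Using PI = LL - PL
PI = 29.2 - 12.0
PI = 17.2


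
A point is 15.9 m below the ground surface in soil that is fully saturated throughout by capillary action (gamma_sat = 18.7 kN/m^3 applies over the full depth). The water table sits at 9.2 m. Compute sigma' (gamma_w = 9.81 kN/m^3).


Result: 231.6 kPa

Derivation:
Total stress = gamma_sat * depth
sigma = 18.7 * 15.9 = 297.33 kPa
Pore water pressure u = gamma_w * (depth - d_wt)
u = 9.81 * (15.9 - 9.2) = 65.727 kPa
Effective stress = sigma - u
sigma' = 297.33 - 65.727 = 231.6 kPa


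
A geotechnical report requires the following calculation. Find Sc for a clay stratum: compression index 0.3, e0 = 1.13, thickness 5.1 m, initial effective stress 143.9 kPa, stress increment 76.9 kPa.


Result: 0.1336 m

Derivation:
Using Sc = Cc * H / (1 + e0) * log10((sigma0 + delta_sigma) / sigma0)
Stress ratio = (143.9 + 76.9) / 143.9 = 1.5344
log10(1.5344) = 0.185938
Cc * H / (1 + e0) = 0.3 * 5.1 / (1 + 1.13) = 0.71831
Sc = 0.71831 * 0.185938
Sc = 0.1336 m


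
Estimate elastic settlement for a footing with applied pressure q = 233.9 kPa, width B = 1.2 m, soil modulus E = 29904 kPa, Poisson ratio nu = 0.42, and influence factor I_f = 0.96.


Using Se = q * B * (1 - nu^2) * I_f / E
1 - nu^2 = 1 - 0.42^2 = 0.8236
Se = 233.9 * 1.2 * 0.8236 * 0.96 / 29904
Se = 0.007421 m
Convert to mm: Se = 0.007421 * 1000 = 7.421 mm


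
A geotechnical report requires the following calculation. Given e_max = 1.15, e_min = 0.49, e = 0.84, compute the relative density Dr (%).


Using Dr = (e_max - e) / (e_max - e_min) * 100
e_max - e = 1.15 - 0.84 = 0.31
e_max - e_min = 1.15 - 0.49 = 0.66
Dr = 0.31 / 0.66 * 100
Dr = 46.97 %


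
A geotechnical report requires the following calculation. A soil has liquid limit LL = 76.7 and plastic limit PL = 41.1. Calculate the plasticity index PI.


Using PI = LL - PL
PI = 76.7 - 41.1
PI = 35.6


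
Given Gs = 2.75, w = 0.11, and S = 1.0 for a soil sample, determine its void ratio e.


Result: 0.3025

Derivation:
Using the relation e = Gs * w / S
e = 2.75 * 0.11 / 1.0
e = 0.3025


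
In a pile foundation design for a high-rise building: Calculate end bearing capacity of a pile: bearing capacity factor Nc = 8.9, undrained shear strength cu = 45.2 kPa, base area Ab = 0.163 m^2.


Result: 65.57 kN

Derivation:
Using Qb = Nc * cu * Ab
Qb = 8.9 * 45.2 * 0.163
Qb = 65.57 kN


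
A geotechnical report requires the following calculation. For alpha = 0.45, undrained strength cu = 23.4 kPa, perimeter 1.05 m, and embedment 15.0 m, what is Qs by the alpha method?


Using Qs = alpha * cu * perimeter * L
Qs = 0.45 * 23.4 * 1.05 * 15.0
Qs = 165.85 kN


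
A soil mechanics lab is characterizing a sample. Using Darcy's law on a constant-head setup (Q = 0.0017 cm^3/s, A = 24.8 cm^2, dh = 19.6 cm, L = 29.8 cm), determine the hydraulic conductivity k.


Result: 0.000104 cm/s

Derivation:
Compute hydraulic gradient:
i = dh / L = 19.6 / 29.8 = 0.657718
Then apply Darcy's law:
k = Q / (A * i)
k = 0.0017 / (24.8 * 0.657718)
k = 0.0017 / 16.3114
k = 0.000104 cm/s


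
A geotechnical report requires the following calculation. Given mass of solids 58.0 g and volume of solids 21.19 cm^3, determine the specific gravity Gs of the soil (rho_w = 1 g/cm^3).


Result: 2.737

Derivation:
Using Gs = m_s / (V_s * rho_w)
Since rho_w = 1 g/cm^3:
Gs = 58.0 / 21.19
Gs = 2.737


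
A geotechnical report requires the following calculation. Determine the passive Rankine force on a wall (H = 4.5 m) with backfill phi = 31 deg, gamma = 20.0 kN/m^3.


Result: 632.62 kN/m

Derivation:
Compute passive earth pressure coefficient:
Kp = tan^2(45 + phi/2) = tan^2(60.5) = 3.124035
Compute passive force:
Pp = 0.5 * Kp * gamma * H^2
Pp = 0.5 * 3.124035 * 20.0 * 4.5^2
Pp = 632.62 kN/m


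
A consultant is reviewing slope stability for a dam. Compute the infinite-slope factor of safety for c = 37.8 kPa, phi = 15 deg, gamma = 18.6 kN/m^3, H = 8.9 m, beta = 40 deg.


Result: 0.783

Derivation:
Using Fs = c / (gamma*H*sin(beta)*cos(beta)) + tan(phi)/tan(beta)
Cohesion contribution = 37.8 / (18.6*8.9*sin(40)*cos(40))
Cohesion contribution = 0.463732
Friction contribution = tan(15)/tan(40) = 0.319329
Fs = 0.463732 + 0.319329
Fs = 0.783


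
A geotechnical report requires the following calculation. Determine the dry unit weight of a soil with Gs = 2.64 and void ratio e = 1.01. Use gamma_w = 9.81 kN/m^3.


Result: 12.885 kN/m^3

Derivation:
Using gamma_d = Gs * gamma_w / (1 + e)
gamma_d = 2.64 * 9.81 / (1 + 1.01)
gamma_d = 2.64 * 9.81 / 2.01
gamma_d = 12.885 kN/m^3


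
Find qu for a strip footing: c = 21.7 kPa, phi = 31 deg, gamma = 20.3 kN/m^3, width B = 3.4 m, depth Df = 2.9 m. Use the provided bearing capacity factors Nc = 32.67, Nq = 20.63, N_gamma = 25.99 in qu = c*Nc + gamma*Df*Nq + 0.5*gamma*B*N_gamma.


Result: 2820.34 kPa

Derivation:
Compute qu = c*Nc + gamma*Df*Nq + 0.5*gamma*B*N_gamma
Term 1: 21.7 * 32.67 = 708.939
Term 2: 20.3 * 2.9 * 20.63 = 1214.4881
Term 3: 0.5 * 20.3 * 3.4 * 25.99 = 896.9149
qu = 708.939 + 1214.4881 + 896.9149
qu = 2820.34 kPa


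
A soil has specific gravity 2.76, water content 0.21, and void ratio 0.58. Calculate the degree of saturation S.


Result: 0.9993

Derivation:
Using S = Gs * w / e
S = 2.76 * 0.21 / 0.58
S = 0.9993


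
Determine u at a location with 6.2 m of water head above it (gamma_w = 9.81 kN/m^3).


Result: 60.82 kPa

Derivation:
Using u = gamma_w * h_w
u = 9.81 * 6.2
u = 60.82 kPa


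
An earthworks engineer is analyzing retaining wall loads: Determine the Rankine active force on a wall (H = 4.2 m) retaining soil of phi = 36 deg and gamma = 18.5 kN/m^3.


Compute active earth pressure coefficient:
Ka = tan^2(45 - phi/2) = tan^2(27.0) = 0.259616
Compute active force:
Pa = 0.5 * Ka * gamma * H^2
Pa = 0.5 * 0.259616 * 18.5 * 4.2^2
Pa = 42.36 kN/m


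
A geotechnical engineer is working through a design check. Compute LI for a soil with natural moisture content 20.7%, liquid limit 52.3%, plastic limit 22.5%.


Result: -0.06

Derivation:
First compute the plasticity index:
PI = LL - PL = 52.3 - 22.5 = 29.8
Then compute the liquidity index:
LI = (w - PL) / PI
LI = (20.7 - 22.5) / 29.8
LI = -0.06


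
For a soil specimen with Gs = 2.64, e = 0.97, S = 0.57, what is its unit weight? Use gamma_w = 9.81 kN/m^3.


Using gamma = gamma_w * (Gs + S*e) / (1 + e)
Numerator: Gs + S*e = 2.64 + 0.57*0.97 = 3.1929
Denominator: 1 + e = 1 + 0.97 = 1.97
gamma = 9.81 * 3.1929 / 1.97
gamma = 15.9 kN/m^3


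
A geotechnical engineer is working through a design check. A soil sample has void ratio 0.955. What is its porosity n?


Using the relation n = e / (1 + e)
n = 0.955 / (1 + 0.955)
n = 0.955 / 1.955
n = 0.4885


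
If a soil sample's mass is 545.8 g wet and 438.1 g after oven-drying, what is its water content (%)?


Using w = (m_wet - m_dry) / m_dry * 100
m_wet - m_dry = 545.8 - 438.1 = 107.7 g
w = 107.7 / 438.1 * 100
w = 24.58 %


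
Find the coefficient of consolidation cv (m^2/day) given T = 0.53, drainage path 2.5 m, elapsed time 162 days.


Using cv = T * H_dr^2 / t
H_dr^2 = 2.5^2 = 6.25
cv = 0.53 * 6.25 / 162
cv = 0.02045 m^2/day


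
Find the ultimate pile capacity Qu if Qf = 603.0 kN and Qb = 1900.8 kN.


Using Qu = Qf + Qb
Qu = 603.0 + 1900.8
Qu = 2503.8 kN


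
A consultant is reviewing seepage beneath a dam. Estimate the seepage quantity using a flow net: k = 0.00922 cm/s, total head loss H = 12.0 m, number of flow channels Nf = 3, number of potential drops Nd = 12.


Convert k to m/s for unit consistency with H:
k = 0.00922 cm/s = 0.00922 / 100 m/s = 9.22e-05 m/s
Using q = k * H * Nf / Nd
Nf / Nd = 3 / 12 = 0.25
q = 9.22e-05 * 12.0 * 0.25
q = 0.0002766 m^3/s per m


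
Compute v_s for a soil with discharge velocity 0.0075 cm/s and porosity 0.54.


Using v_s = v_d / n
v_s = 0.0075 / 0.54
v_s = 0.01389 cm/s


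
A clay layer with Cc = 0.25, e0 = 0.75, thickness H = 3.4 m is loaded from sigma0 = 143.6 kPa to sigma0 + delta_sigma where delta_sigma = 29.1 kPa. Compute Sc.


Result: 0.0389 m

Derivation:
Using Sc = Cc * H / (1 + e0) * log10((sigma0 + delta_sigma) / sigma0)
Stress ratio = (143.6 + 29.1) / 143.6 = 1.20265
log10(1.20265) = 0.0801379
Cc * H / (1 + e0) = 0.25 * 3.4 / (1 + 0.75) = 0.485714
Sc = 0.485714 * 0.0801379
Sc = 0.0389 m


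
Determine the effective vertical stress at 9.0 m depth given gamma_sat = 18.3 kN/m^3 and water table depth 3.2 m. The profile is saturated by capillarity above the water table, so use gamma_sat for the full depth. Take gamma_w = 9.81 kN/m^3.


Result: 107.8 kPa

Derivation:
Total stress = gamma_sat * depth
sigma = 18.3 * 9.0 = 164.7 kPa
Pore water pressure u = gamma_w * (depth - d_wt)
u = 9.81 * (9.0 - 3.2) = 56.898 kPa
Effective stress = sigma - u
sigma' = 164.7 - 56.898 = 107.8 kPa


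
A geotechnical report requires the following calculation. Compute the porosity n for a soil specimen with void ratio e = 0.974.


Using the relation n = e / (1 + e)
n = 0.974 / (1 + 0.974)
n = 0.974 / 1.974
n = 0.4934


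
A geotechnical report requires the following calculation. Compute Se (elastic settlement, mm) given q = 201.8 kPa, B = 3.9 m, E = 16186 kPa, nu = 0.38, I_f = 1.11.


Using Se = q * B * (1 - nu^2) * I_f / E
1 - nu^2 = 1 - 0.38^2 = 0.8556
Se = 201.8 * 3.9 * 0.8556 * 1.11 / 16186
Se = 0.046179 m
Convert to mm: Se = 0.046179 * 1000 = 46.179 mm


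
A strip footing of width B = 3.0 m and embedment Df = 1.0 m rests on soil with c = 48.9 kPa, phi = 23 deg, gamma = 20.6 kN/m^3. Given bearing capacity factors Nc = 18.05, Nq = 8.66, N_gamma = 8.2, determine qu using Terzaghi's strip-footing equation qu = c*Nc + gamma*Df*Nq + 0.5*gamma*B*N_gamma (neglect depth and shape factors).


Compute qu = c*Nc + gamma*Df*Nq + 0.5*gamma*B*N_gamma
Term 1: 48.9 * 18.05 = 882.645
Term 2: 20.6 * 1.0 * 8.66 = 178.396
Term 3: 0.5 * 20.6 * 3.0 * 8.2 = 253.38
qu = 882.645 + 178.396 + 253.38
qu = 1314.42 kPa


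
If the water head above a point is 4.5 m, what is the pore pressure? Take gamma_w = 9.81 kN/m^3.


Using u = gamma_w * h_w
u = 9.81 * 4.5
u = 44.15 kPa


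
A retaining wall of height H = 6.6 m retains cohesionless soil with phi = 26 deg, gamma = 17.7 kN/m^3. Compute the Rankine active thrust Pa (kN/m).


Result: 150.53 kN/m

Derivation:
Compute active earth pressure coefficient:
Ka = tan^2(45 - phi/2) = tan^2(32.0) = 0.390462
Compute active force:
Pa = 0.5 * Ka * gamma * H^2
Pa = 0.5 * 0.390462 * 17.7 * 6.6^2
Pa = 150.53 kN/m


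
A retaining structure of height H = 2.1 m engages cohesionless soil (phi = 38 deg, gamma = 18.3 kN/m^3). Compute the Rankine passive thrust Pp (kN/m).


Result: 169.63 kN/m

Derivation:
Compute passive earth pressure coefficient:
Kp = tan^2(45 + phi/2) = tan^2(64.0) = 4.203746
Compute passive force:
Pp = 0.5 * Kp * gamma * H^2
Pp = 0.5 * 4.203746 * 18.3 * 2.1^2
Pp = 169.63 kN/m


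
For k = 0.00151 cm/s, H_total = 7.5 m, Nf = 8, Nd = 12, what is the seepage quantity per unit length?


Convert k to m/s for unit consistency with H:
k = 0.00151 cm/s = 0.00151 / 100 m/s = 1.51e-05 m/s
Using q = k * H * Nf / Nd
Nf / Nd = 8 / 12 = 0.6667
q = 1.51e-05 * 7.5 * 0.6667
q = 7.55e-05 m^3/s per m


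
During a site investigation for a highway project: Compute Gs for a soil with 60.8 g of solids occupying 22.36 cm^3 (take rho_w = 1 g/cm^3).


Using Gs = m_s / (V_s * rho_w)
Since rho_w = 1 g/cm^3:
Gs = 60.8 / 22.36
Gs = 2.719


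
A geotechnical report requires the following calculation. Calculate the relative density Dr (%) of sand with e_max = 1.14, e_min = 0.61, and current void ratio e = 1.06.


Result: 15.09 %

Derivation:
Using Dr = (e_max - e) / (e_max - e_min) * 100
e_max - e = 1.14 - 1.06 = 0.08
e_max - e_min = 1.14 - 0.61 = 0.53
Dr = 0.08 / 0.53 * 100
Dr = 15.09 %


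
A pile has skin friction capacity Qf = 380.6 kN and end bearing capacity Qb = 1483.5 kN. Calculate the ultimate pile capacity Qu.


Result: 1864.1 kN

Derivation:
Using Qu = Qf + Qb
Qu = 380.6 + 1483.5
Qu = 1864.1 kN


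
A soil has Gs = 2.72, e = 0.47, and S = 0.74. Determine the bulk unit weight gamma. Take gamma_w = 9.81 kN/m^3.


Result: 20.473 kN/m^3

Derivation:
Using gamma = gamma_w * (Gs + S*e) / (1 + e)
Numerator: Gs + S*e = 2.72 + 0.74*0.47 = 3.0678
Denominator: 1 + e = 1 + 0.47 = 1.47
gamma = 9.81 * 3.0678 / 1.47
gamma = 20.473 kN/m^3


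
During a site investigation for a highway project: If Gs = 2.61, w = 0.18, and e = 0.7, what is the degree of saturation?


Using S = Gs * w / e
S = 2.61 * 0.18 / 0.7
S = 0.6711


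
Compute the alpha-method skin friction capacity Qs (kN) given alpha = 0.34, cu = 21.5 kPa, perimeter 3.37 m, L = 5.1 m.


Result: 125.64 kN

Derivation:
Using Qs = alpha * cu * perimeter * L
Qs = 0.34 * 21.5 * 3.37 * 5.1
Qs = 125.64 kN


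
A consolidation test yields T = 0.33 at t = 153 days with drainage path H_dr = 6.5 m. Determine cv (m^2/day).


Using cv = T * H_dr^2 / t
H_dr^2 = 6.5^2 = 42.25
cv = 0.33 * 42.25 / 153
cv = 0.09113 m^2/day


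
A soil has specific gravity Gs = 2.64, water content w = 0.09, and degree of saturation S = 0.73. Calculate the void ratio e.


Using the relation e = Gs * w / S
e = 2.64 * 0.09 / 0.73
e = 0.3255


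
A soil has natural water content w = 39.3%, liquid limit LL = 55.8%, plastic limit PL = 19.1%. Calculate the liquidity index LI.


Result: 0.55

Derivation:
First compute the plasticity index:
PI = LL - PL = 55.8 - 19.1 = 36.7
Then compute the liquidity index:
LI = (w - PL) / PI
LI = (39.3 - 19.1) / 36.7
LI = 0.55


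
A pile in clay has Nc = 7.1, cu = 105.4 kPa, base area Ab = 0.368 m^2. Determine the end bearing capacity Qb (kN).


Using Qb = Nc * cu * Ab
Qb = 7.1 * 105.4 * 0.368
Qb = 275.39 kN


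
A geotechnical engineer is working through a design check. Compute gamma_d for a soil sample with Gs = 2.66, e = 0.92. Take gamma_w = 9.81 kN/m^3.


Using gamma_d = Gs * gamma_w / (1 + e)
gamma_d = 2.66 * 9.81 / (1 + 0.92)
gamma_d = 2.66 * 9.81 / 1.92
gamma_d = 13.591 kN/m^3


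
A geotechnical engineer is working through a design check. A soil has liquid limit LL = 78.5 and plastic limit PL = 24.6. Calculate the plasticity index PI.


Using PI = LL - PL
PI = 78.5 - 24.6
PI = 53.9


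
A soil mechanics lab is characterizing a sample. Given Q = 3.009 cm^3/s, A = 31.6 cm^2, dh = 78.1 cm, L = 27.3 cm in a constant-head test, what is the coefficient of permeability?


Compute hydraulic gradient:
i = dh / L = 78.1 / 27.3 = 2.86081
Then apply Darcy's law:
k = Q / (A * i)
k = 3.009 / (31.6 * 2.86081)
k = 3.009 / 90.4015
k = 0.033285 cm/s


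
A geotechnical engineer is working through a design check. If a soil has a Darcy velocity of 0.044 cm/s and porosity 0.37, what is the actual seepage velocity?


Using v_s = v_d / n
v_s = 0.044 / 0.37
v_s = 0.11892 cm/s


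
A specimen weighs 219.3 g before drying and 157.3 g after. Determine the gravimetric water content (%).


Using w = (m_wet - m_dry) / m_dry * 100
m_wet - m_dry = 219.3 - 157.3 = 62.0 g
w = 62.0 / 157.3 * 100
w = 39.42 %


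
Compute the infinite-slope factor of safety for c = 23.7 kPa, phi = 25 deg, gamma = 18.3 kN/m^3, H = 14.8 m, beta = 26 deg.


Result: 1.178

Derivation:
Using Fs = c / (gamma*H*sin(beta)*cos(beta)) + tan(phi)/tan(beta)
Cohesion contribution = 23.7 / (18.3*14.8*sin(26)*cos(26))
Cohesion contribution = 0.222092
Friction contribution = tan(25)/tan(26) = 0.956072
Fs = 0.222092 + 0.956072
Fs = 1.178


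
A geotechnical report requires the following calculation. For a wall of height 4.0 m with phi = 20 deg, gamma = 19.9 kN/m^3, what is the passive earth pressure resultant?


Result: 324.71 kN/m

Derivation:
Compute passive earth pressure coefficient:
Kp = tan^2(45 + phi/2) = tan^2(55.0) = 2.039607
Compute passive force:
Pp = 0.5 * Kp * gamma * H^2
Pp = 0.5 * 2.039607 * 19.9 * 4.0^2
Pp = 324.71 kN/m


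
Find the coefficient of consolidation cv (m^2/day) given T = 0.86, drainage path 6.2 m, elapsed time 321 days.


Result: 0.10299 m^2/day

Derivation:
Using cv = T * H_dr^2 / t
H_dr^2 = 6.2^2 = 38.44
cv = 0.86 * 38.44 / 321
cv = 0.10299 m^2/day


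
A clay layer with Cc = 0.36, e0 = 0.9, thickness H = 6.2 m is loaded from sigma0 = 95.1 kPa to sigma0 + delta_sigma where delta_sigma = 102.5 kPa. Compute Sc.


Using Sc = Cc * H / (1 + e0) * log10((sigma0 + delta_sigma) / sigma0)
Stress ratio = (95.1 + 102.5) / 95.1 = 2.07781
log10(2.07781) = 0.317606
Cc * H / (1 + e0) = 0.36 * 6.2 / (1 + 0.9) = 1.17474
Sc = 1.17474 * 0.317606
Sc = 0.3731 m


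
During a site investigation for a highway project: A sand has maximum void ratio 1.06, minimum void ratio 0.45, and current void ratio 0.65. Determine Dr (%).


Using Dr = (e_max - e) / (e_max - e_min) * 100
e_max - e = 1.06 - 0.65 = 0.41
e_max - e_min = 1.06 - 0.45 = 0.61
Dr = 0.41 / 0.61 * 100
Dr = 67.21 %


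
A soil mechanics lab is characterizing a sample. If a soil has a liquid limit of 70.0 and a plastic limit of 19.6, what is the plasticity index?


Using PI = LL - PL
PI = 70.0 - 19.6
PI = 50.4


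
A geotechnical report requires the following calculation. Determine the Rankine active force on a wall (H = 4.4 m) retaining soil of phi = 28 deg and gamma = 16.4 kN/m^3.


Compute active earth pressure coefficient:
Ka = tan^2(45 - phi/2) = tan^2(31.0) = 0.361033
Compute active force:
Pa = 0.5 * Ka * gamma * H^2
Pa = 0.5 * 0.361033 * 16.4 * 4.4^2
Pa = 57.31 kN/m


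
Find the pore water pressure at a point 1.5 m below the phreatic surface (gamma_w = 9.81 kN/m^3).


Using u = gamma_w * h_w
u = 9.81 * 1.5
u = 14.71 kPa


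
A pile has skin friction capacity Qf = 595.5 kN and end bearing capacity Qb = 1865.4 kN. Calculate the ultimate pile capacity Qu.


Result: 2460.9 kN

Derivation:
Using Qu = Qf + Qb
Qu = 595.5 + 1865.4
Qu = 2460.9 kN


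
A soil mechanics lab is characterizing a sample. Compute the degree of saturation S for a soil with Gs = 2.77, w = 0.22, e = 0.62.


Using S = Gs * w / e
S = 2.77 * 0.22 / 0.62
S = 0.9829


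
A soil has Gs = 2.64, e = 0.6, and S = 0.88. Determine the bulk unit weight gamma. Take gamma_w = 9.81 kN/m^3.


Using gamma = gamma_w * (Gs + S*e) / (1 + e)
Numerator: Gs + S*e = 2.64 + 0.88*0.6 = 3.168
Denominator: 1 + e = 1 + 0.6 = 1.6
gamma = 9.81 * 3.168 / 1.6
gamma = 19.424 kN/m^3


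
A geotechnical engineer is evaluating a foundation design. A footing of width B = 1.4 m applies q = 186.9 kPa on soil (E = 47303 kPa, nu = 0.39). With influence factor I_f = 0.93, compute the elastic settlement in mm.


Using Se = q * B * (1 - nu^2) * I_f / E
1 - nu^2 = 1 - 0.39^2 = 0.8479
Se = 186.9 * 1.4 * 0.8479 * 0.93 / 47303
Se = 0.004362 m
Convert to mm: Se = 0.004362 * 1000 = 4.362 mm


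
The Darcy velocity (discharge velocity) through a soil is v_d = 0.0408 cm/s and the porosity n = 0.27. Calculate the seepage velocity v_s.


Using v_s = v_d / n
v_s = 0.0408 / 0.27
v_s = 0.15111 cm/s


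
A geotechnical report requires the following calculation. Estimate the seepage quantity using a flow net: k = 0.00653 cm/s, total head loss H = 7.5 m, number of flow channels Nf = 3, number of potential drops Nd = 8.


Convert k to m/s for unit consistency with H:
k = 0.00653 cm/s = 0.00653 / 100 m/s = 6.53e-05 m/s
Using q = k * H * Nf / Nd
Nf / Nd = 3 / 8 = 0.375
q = 6.53e-05 * 7.5 * 0.375
q = 0.0001837 m^3/s per m


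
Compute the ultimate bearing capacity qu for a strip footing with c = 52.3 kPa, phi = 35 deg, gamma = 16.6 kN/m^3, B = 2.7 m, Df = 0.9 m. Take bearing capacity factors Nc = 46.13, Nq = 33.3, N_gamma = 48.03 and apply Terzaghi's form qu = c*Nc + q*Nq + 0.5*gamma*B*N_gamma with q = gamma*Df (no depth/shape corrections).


Result: 3986.45 kPa

Derivation:
Compute qu = c*Nc + gamma*Df*Nq + 0.5*gamma*B*N_gamma
Term 1: 52.3 * 46.13 = 2412.599
Term 2: 16.6 * 0.9 * 33.3 = 497.502
Term 3: 0.5 * 16.6 * 2.7 * 48.03 = 1076.3523
qu = 2412.599 + 497.502 + 1076.3523
qu = 3986.45 kPa


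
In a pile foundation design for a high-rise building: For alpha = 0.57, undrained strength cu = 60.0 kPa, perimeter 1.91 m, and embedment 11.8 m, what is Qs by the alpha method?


Result: 770.8 kN

Derivation:
Using Qs = alpha * cu * perimeter * L
Qs = 0.57 * 60.0 * 1.91 * 11.8
Qs = 770.8 kN


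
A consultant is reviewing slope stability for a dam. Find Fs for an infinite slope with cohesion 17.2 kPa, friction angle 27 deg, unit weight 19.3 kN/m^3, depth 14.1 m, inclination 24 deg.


Result: 1.315

Derivation:
Using Fs = c / (gamma*H*sin(beta)*cos(beta)) + tan(phi)/tan(beta)
Cohesion contribution = 17.2 / (19.3*14.1*sin(24)*cos(24))
Cohesion contribution = 0.170102
Friction contribution = tan(27)/tan(24) = 1.14441
Fs = 0.170102 + 1.14441
Fs = 1.315


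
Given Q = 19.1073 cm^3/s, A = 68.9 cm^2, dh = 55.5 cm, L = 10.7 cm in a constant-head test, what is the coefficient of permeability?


Compute hydraulic gradient:
i = dh / L = 55.5 / 10.7 = 5.18692
Then apply Darcy's law:
k = Q / (A * i)
k = 19.1073 / (68.9 * 5.18692)
k = 19.1073 / 357.379
k = 0.053465 cm/s


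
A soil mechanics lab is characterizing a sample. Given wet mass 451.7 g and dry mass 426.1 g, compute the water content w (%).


Result: 6.01 %

Derivation:
Using w = (m_wet - m_dry) / m_dry * 100
m_wet - m_dry = 451.7 - 426.1 = 25.6 g
w = 25.6 / 426.1 * 100
w = 6.01 %


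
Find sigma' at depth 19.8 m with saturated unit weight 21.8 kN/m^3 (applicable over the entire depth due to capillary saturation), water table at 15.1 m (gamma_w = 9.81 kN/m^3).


Total stress = gamma_sat * depth
sigma = 21.8 * 19.8 = 431.64 kPa
Pore water pressure u = gamma_w * (depth - d_wt)
u = 9.81 * (19.8 - 15.1) = 46.107 kPa
Effective stress = sigma - u
sigma' = 431.64 - 46.107 = 385.53 kPa


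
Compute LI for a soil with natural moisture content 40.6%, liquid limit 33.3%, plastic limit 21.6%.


First compute the plasticity index:
PI = LL - PL = 33.3 - 21.6 = 11.7
Then compute the liquidity index:
LI = (w - PL) / PI
LI = (40.6 - 21.6) / 11.7
LI = 1.624


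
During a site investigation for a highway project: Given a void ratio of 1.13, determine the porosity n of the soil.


Using the relation n = e / (1 + e)
n = 1.13 / (1 + 1.13)
n = 1.13 / 2.13
n = 0.5305


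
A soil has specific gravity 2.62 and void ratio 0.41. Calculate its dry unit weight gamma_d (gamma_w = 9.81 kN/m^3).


Result: 18.229 kN/m^3

Derivation:
Using gamma_d = Gs * gamma_w / (1 + e)
gamma_d = 2.62 * 9.81 / (1 + 0.41)
gamma_d = 2.62 * 9.81 / 1.41
gamma_d = 18.229 kN/m^3


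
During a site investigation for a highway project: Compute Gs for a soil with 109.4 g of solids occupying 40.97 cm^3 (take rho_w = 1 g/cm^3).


Using Gs = m_s / (V_s * rho_w)
Since rho_w = 1 g/cm^3:
Gs = 109.4 / 40.97
Gs = 2.67


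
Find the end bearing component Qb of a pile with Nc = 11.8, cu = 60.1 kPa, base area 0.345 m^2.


Using Qb = Nc * cu * Ab
Qb = 11.8 * 60.1 * 0.345
Qb = 244.67 kN


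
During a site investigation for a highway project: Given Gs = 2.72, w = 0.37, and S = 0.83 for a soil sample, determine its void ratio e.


Result: 1.2125

Derivation:
Using the relation e = Gs * w / S
e = 2.72 * 0.37 / 0.83
e = 1.2125


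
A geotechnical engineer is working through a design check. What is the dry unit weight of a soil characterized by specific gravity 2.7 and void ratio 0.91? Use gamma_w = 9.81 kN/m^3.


Result: 13.868 kN/m^3

Derivation:
Using gamma_d = Gs * gamma_w / (1 + e)
gamma_d = 2.7 * 9.81 / (1 + 0.91)
gamma_d = 2.7 * 9.81 / 1.91
gamma_d = 13.868 kN/m^3


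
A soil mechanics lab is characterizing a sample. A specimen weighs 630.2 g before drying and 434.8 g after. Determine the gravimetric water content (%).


Using w = (m_wet - m_dry) / m_dry * 100
m_wet - m_dry = 630.2 - 434.8 = 195.4 g
w = 195.4 / 434.8 * 100
w = 44.94 %


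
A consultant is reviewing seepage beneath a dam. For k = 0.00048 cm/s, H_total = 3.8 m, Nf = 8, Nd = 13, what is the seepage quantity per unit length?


Result: 1.122e-05 m^3/s per m

Derivation:
Convert k to m/s for unit consistency with H:
k = 0.00048 cm/s = 0.00048 / 100 m/s = 4.8e-06 m/s
Using q = k * H * Nf / Nd
Nf / Nd = 8 / 13 = 0.6154
q = 4.8e-06 * 3.8 * 0.6154
q = 1.122e-05 m^3/s per m


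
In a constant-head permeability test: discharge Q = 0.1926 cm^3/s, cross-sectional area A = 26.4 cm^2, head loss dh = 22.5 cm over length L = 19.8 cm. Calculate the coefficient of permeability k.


Compute hydraulic gradient:
i = dh / L = 22.5 / 19.8 = 1.13636
Then apply Darcy's law:
k = Q / (A * i)
k = 0.1926 / (26.4 * 1.13636)
k = 0.1926 / 30
k = 0.00642 cm/s


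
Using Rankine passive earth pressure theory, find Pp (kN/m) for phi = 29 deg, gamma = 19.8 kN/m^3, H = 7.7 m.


Compute passive earth pressure coefficient:
Kp = tan^2(45 + phi/2) = tan^2(59.5) = 2.88206
Compute passive force:
Pp = 0.5 * Kp * gamma * H^2
Pp = 0.5 * 2.88206 * 19.8 * 7.7^2
Pp = 1691.69 kN/m


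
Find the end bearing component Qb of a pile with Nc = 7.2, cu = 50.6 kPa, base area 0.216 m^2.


Result: 78.69 kN

Derivation:
Using Qb = Nc * cu * Ab
Qb = 7.2 * 50.6 * 0.216
Qb = 78.69 kN


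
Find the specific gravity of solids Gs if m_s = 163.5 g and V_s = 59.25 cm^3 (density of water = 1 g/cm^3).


Result: 2.759

Derivation:
Using Gs = m_s / (V_s * rho_w)
Since rho_w = 1 g/cm^3:
Gs = 163.5 / 59.25
Gs = 2.759


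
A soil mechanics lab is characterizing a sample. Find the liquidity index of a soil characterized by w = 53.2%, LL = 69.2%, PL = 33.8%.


First compute the plasticity index:
PI = LL - PL = 69.2 - 33.8 = 35.4
Then compute the liquidity index:
LI = (w - PL) / PI
LI = (53.2 - 33.8) / 35.4
LI = 0.548


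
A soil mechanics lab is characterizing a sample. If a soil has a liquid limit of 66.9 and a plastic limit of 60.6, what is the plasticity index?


Using PI = LL - PL
PI = 66.9 - 60.6
PI = 6.3


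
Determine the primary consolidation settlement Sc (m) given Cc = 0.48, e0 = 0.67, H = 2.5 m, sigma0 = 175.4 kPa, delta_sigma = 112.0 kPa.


Using Sc = Cc * H / (1 + e0) * log10((sigma0 + delta_sigma) / sigma0)
Stress ratio = (175.4 + 112.0) / 175.4 = 1.63854
log10(1.63854) = 0.214457
Cc * H / (1 + e0) = 0.48 * 2.5 / (1 + 0.67) = 0.718563
Sc = 0.718563 * 0.214457
Sc = 0.1541 m
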